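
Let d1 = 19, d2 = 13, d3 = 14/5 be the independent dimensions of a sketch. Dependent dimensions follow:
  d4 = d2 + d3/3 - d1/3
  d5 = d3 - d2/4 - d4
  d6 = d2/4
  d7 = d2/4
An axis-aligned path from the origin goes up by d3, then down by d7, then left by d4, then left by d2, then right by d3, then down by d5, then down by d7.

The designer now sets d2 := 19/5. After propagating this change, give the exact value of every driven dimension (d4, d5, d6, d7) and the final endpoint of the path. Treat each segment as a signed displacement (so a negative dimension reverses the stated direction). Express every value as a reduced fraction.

Apply edit: d2 := 19/5
  d4 = d2 + d3/3 - d1/3 = -8/5
  d5 = d3 - d2/4 - d4 = 69/20
  d6 = d2/4 = 19/20
  d7 = d2/4 = 19/20
Walk from origin (0, 0):
  seg 1: up by d3 = 14/5 → (0, 14/5)
  seg 2: down by d7 = 19/20 → (0, 37/20)
  seg 3: left by d4 = -8/5 → (8/5, 37/20)
  seg 4: left by d2 = 19/5 → (-11/5, 37/20)
  seg 5: right by d3 = 14/5 → (3/5, 37/20)
  seg 6: down by d5 = 69/20 → (3/5, -8/5)
  seg 7: down by d7 = 19/20 → (3/5, -51/20)

d4 = -8/5
d5 = 69/20
d6 = 19/20
d7 = 19/20
endpoint = (3/5, -51/20)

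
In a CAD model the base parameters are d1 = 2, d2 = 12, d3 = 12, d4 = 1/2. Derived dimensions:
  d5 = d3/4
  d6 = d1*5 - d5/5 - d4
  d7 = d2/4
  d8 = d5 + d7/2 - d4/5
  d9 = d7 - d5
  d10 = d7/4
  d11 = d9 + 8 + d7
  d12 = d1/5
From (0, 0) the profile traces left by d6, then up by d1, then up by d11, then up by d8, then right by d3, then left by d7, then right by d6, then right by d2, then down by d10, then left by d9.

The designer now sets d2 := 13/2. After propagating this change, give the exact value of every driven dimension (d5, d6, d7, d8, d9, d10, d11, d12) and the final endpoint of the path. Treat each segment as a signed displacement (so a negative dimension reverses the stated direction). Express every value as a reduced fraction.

d5 = 3
d6 = 89/10
d7 = 13/8
d8 = 297/80
d9 = -11/8
d10 = 13/32
d11 = 33/4
d12 = 2/5
endpoint = (73/4, 2169/160)

Apply edit: d2 := 13/2
  d5 = d3/4 = 3
  d6 = d1*5 - d5/5 - d4 = 89/10
  d7 = d2/4 = 13/8
  d8 = d5 + d7/2 - d4/5 = 297/80
  d9 = d7 - d5 = -11/8
  d10 = d7/4 = 13/32
  d11 = d9 + 8 + d7 = 33/4
  d12 = d1/5 = 2/5
Walk from origin (0, 0):
  seg 1: left by d6 = 89/10 → (-89/10, 0)
  seg 2: up by d1 = 2 → (-89/10, 2)
  seg 3: up by d11 = 33/4 → (-89/10, 41/4)
  seg 4: up by d8 = 297/80 → (-89/10, 1117/80)
  seg 5: right by d3 = 12 → (31/10, 1117/80)
  seg 6: left by d7 = 13/8 → (59/40, 1117/80)
  seg 7: right by d6 = 89/10 → (83/8, 1117/80)
  seg 8: right by d2 = 13/2 → (135/8, 1117/80)
  seg 9: down by d10 = 13/32 → (135/8, 2169/160)
  seg 10: left by d9 = -11/8 → (73/4, 2169/160)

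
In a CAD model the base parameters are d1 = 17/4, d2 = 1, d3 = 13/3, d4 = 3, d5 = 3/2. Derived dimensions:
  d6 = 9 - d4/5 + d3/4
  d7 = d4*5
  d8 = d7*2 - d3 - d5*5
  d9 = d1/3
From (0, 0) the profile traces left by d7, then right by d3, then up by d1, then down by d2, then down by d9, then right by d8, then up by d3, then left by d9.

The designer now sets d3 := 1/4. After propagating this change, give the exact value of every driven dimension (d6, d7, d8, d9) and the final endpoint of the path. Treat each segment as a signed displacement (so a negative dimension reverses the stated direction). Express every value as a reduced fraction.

Apply edit: d3 := 1/4
  d6 = 9 - d4/5 + d3/4 = 677/80
  d7 = d4*5 = 15
  d8 = d7*2 - d3 - d5*5 = 89/4
  d9 = d1/3 = 17/12
Walk from origin (0, 0):
  seg 1: left by d7 = 15 → (-15, 0)
  seg 2: right by d3 = 1/4 → (-59/4, 0)
  seg 3: up by d1 = 17/4 → (-59/4, 17/4)
  seg 4: down by d2 = 1 → (-59/4, 13/4)
  seg 5: down by d9 = 17/12 → (-59/4, 11/6)
  seg 6: right by d8 = 89/4 → (15/2, 11/6)
  seg 7: up by d3 = 1/4 → (15/2, 25/12)
  seg 8: left by d9 = 17/12 → (73/12, 25/12)

d6 = 677/80
d7 = 15
d8 = 89/4
d9 = 17/12
endpoint = (73/12, 25/12)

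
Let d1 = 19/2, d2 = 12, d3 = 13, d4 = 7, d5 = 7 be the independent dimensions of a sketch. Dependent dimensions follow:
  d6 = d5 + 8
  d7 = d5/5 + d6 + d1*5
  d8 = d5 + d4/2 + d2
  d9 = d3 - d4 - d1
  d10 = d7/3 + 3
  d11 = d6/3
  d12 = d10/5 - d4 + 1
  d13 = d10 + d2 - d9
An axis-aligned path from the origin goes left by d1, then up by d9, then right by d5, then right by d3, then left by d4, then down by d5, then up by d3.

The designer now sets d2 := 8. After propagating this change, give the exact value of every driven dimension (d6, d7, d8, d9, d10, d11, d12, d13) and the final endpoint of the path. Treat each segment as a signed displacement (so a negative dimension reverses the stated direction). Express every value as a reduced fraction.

Apply edit: d2 := 8
  d6 = d5 + 8 = 15
  d7 = d5/5 + d6 + d1*5 = 639/10
  d8 = d5 + d4/2 + d2 = 37/2
  d9 = d3 - d4 - d1 = -7/2
  d10 = d7/3 + 3 = 243/10
  d11 = d6/3 = 5
  d12 = d10/5 - d4 + 1 = -57/50
  d13 = d10 + d2 - d9 = 179/5
Walk from origin (0, 0):
  seg 1: left by d1 = 19/2 → (-19/2, 0)
  seg 2: up by d9 = -7/2 → (-19/2, -7/2)
  seg 3: right by d5 = 7 → (-5/2, -7/2)
  seg 4: right by d3 = 13 → (21/2, -7/2)
  seg 5: left by d4 = 7 → (7/2, -7/2)
  seg 6: down by d5 = 7 → (7/2, -21/2)
  seg 7: up by d3 = 13 → (7/2, 5/2)

d6 = 15
d7 = 639/10
d8 = 37/2
d9 = -7/2
d10 = 243/10
d11 = 5
d12 = -57/50
d13 = 179/5
endpoint = (7/2, 5/2)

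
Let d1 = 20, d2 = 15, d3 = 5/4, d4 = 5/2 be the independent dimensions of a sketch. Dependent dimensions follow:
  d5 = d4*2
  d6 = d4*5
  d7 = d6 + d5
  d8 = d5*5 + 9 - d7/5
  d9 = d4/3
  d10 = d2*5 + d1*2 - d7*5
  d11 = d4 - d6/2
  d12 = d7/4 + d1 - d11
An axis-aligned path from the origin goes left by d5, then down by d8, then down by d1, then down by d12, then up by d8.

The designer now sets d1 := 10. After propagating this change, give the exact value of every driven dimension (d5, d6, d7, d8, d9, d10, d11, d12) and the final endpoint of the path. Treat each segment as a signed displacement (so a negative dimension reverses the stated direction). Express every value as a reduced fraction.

d5 = 5
d6 = 25/2
d7 = 35/2
d8 = 61/2
d9 = 5/6
d10 = 15/2
d11 = -15/4
d12 = 145/8
endpoint = (-5, -225/8)

Apply edit: d1 := 10
  d5 = d4*2 = 5
  d6 = d4*5 = 25/2
  d7 = d6 + d5 = 35/2
  d8 = d5*5 + 9 - d7/5 = 61/2
  d9 = d4/3 = 5/6
  d10 = d2*5 + d1*2 - d7*5 = 15/2
  d11 = d4 - d6/2 = -15/4
  d12 = d7/4 + d1 - d11 = 145/8
Walk from origin (0, 0):
  seg 1: left by d5 = 5 → (-5, 0)
  seg 2: down by d8 = 61/2 → (-5, -61/2)
  seg 3: down by d1 = 10 → (-5, -81/2)
  seg 4: down by d12 = 145/8 → (-5, -469/8)
  seg 5: up by d8 = 61/2 → (-5, -225/8)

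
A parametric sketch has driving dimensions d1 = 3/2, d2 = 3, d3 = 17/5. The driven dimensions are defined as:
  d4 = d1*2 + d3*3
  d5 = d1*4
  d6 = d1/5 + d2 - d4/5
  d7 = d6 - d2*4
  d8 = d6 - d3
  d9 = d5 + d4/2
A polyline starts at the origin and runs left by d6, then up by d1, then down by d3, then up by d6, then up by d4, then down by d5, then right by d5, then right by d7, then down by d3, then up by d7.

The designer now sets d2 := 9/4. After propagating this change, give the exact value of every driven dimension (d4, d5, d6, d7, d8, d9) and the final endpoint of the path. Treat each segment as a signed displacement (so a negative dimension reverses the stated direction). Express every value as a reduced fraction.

d4 = 66/5
d5 = 6
d6 = -9/100
d7 = -909/100
d8 = -349/100
d9 = 63/5
endpoint = (-3, -182/25)

Apply edit: d2 := 9/4
  d4 = d1*2 + d3*3 = 66/5
  d5 = d1*4 = 6
  d6 = d1/5 + d2 - d4/5 = -9/100
  d7 = d6 - d2*4 = -909/100
  d8 = d6 - d3 = -349/100
  d9 = d5 + d4/2 = 63/5
Walk from origin (0, 0):
  seg 1: left by d6 = -9/100 → (9/100, 0)
  seg 2: up by d1 = 3/2 → (9/100, 3/2)
  seg 3: down by d3 = 17/5 → (9/100, -19/10)
  seg 4: up by d6 = -9/100 → (9/100, -199/100)
  seg 5: up by d4 = 66/5 → (9/100, 1121/100)
  seg 6: down by d5 = 6 → (9/100, 521/100)
  seg 7: right by d5 = 6 → (609/100, 521/100)
  seg 8: right by d7 = -909/100 → (-3, 521/100)
  seg 9: down by d3 = 17/5 → (-3, 181/100)
  seg 10: up by d7 = -909/100 → (-3, -182/25)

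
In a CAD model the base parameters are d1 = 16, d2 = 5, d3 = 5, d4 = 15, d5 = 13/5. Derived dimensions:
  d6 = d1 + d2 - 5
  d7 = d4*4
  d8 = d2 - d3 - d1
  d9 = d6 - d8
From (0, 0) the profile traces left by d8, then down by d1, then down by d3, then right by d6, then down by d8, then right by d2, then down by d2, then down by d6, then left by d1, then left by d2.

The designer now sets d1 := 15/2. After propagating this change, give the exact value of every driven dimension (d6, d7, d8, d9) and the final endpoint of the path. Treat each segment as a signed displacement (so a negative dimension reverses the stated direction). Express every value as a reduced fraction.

d6 = 15/2
d7 = 60
d8 = -15/2
d9 = 15
endpoint = (15/2, -35/2)

Apply edit: d1 := 15/2
  d6 = d1 + d2 - 5 = 15/2
  d7 = d4*4 = 60
  d8 = d2 - d3 - d1 = -15/2
  d9 = d6 - d8 = 15
Walk from origin (0, 0):
  seg 1: left by d8 = -15/2 → (15/2, 0)
  seg 2: down by d1 = 15/2 → (15/2, -15/2)
  seg 3: down by d3 = 5 → (15/2, -25/2)
  seg 4: right by d6 = 15/2 → (15, -25/2)
  seg 5: down by d8 = -15/2 → (15, -5)
  seg 6: right by d2 = 5 → (20, -5)
  seg 7: down by d2 = 5 → (20, -10)
  seg 8: down by d6 = 15/2 → (20, -35/2)
  seg 9: left by d1 = 15/2 → (25/2, -35/2)
  seg 10: left by d2 = 5 → (15/2, -35/2)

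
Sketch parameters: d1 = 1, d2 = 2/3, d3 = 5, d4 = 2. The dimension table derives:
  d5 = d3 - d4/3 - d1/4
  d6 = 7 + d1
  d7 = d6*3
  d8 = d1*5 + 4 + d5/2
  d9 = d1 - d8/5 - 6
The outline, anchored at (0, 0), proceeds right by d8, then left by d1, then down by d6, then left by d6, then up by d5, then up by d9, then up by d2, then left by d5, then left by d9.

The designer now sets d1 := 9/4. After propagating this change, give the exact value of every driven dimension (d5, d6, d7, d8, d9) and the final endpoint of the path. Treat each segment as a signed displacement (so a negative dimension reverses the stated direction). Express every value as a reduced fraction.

d5 = 181/48
d6 = 37/4
d7 = 111/4
d8 = 1645/96
d9 = -689/96
endpoint = (217/24, -1151/96)

Apply edit: d1 := 9/4
  d5 = d3 - d4/3 - d1/4 = 181/48
  d6 = 7 + d1 = 37/4
  d7 = d6*3 = 111/4
  d8 = d1*5 + 4 + d5/2 = 1645/96
  d9 = d1 - d8/5 - 6 = -689/96
Walk from origin (0, 0):
  seg 1: right by d8 = 1645/96 → (1645/96, 0)
  seg 2: left by d1 = 9/4 → (1429/96, 0)
  seg 3: down by d6 = 37/4 → (1429/96, -37/4)
  seg 4: left by d6 = 37/4 → (541/96, -37/4)
  seg 5: up by d5 = 181/48 → (541/96, -263/48)
  seg 6: up by d9 = -689/96 → (541/96, -405/32)
  seg 7: up by d2 = 2/3 → (541/96, -1151/96)
  seg 8: left by d5 = 181/48 → (179/96, -1151/96)
  seg 9: left by d9 = -689/96 → (217/24, -1151/96)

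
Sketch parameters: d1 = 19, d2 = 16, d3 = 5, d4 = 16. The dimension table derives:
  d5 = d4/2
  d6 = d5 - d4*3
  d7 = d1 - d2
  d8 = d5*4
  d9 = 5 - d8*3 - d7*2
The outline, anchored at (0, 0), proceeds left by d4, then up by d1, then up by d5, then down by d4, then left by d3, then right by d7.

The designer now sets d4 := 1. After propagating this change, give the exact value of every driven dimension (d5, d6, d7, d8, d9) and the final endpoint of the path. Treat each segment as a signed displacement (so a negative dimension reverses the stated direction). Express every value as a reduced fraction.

Apply edit: d4 := 1
  d5 = d4/2 = 1/2
  d6 = d5 - d4*3 = -5/2
  d7 = d1 - d2 = 3
  d8 = d5*4 = 2
  d9 = 5 - d8*3 - d7*2 = -7
Walk from origin (0, 0):
  seg 1: left by d4 = 1 → (-1, 0)
  seg 2: up by d1 = 19 → (-1, 19)
  seg 3: up by d5 = 1/2 → (-1, 39/2)
  seg 4: down by d4 = 1 → (-1, 37/2)
  seg 5: left by d3 = 5 → (-6, 37/2)
  seg 6: right by d7 = 3 → (-3, 37/2)

d5 = 1/2
d6 = -5/2
d7 = 3
d8 = 2
d9 = -7
endpoint = (-3, 37/2)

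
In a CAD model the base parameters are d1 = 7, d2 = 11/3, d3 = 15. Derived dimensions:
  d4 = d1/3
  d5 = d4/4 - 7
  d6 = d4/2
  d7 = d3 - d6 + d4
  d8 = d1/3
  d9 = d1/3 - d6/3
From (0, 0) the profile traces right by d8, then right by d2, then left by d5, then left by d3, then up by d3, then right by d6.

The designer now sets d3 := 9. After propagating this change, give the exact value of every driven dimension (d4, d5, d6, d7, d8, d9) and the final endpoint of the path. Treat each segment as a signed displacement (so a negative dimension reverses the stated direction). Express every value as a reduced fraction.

Apply edit: d3 := 9
  d4 = d1/3 = 7/3
  d5 = d4/4 - 7 = -77/12
  d6 = d4/2 = 7/6
  d7 = d3 - d6 + d4 = 61/6
  d8 = d1/3 = 7/3
  d9 = d1/3 - d6/3 = 35/18
Walk from origin (0, 0):
  seg 1: right by d8 = 7/3 → (7/3, 0)
  seg 2: right by d2 = 11/3 → (6, 0)
  seg 3: left by d5 = -77/12 → (149/12, 0)
  seg 4: left by d3 = 9 → (41/12, 0)
  seg 5: up by d3 = 9 → (41/12, 9)
  seg 6: right by d6 = 7/6 → (55/12, 9)

d4 = 7/3
d5 = -77/12
d6 = 7/6
d7 = 61/6
d8 = 7/3
d9 = 35/18
endpoint = (55/12, 9)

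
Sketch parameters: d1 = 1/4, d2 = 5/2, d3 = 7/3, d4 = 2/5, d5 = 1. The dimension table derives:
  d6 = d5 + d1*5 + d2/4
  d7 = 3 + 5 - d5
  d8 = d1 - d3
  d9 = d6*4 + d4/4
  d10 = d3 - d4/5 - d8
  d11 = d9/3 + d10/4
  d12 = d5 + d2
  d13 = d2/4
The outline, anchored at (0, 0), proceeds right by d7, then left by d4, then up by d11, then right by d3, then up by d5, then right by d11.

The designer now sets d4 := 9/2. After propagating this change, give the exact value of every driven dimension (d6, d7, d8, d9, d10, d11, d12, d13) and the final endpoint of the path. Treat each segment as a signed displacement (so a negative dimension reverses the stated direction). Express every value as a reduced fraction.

Apply edit: d4 := 9/2
  d6 = d5 + d1*5 + d2/4 = 23/8
  d7 = 3 + 5 - d5 = 7
  d8 = d1 - d3 = -25/12
  d9 = d6*4 + d4/4 = 101/8
  d10 = d3 - d4/5 - d8 = 211/60
  d11 = d9/3 + d10/4 = 407/80
  d12 = d5 + d2 = 7/2
  d13 = d2/4 = 5/8
Walk from origin (0, 0):
  seg 1: right by d7 = 7 → (7, 0)
  seg 2: left by d4 = 9/2 → (5/2, 0)
  seg 3: up by d11 = 407/80 → (5/2, 407/80)
  seg 4: right by d3 = 7/3 → (29/6, 407/80)
  seg 5: up by d5 = 1 → (29/6, 487/80)
  seg 6: right by d11 = 407/80 → (2381/240, 487/80)

d6 = 23/8
d7 = 7
d8 = -25/12
d9 = 101/8
d10 = 211/60
d11 = 407/80
d12 = 7/2
d13 = 5/8
endpoint = (2381/240, 487/80)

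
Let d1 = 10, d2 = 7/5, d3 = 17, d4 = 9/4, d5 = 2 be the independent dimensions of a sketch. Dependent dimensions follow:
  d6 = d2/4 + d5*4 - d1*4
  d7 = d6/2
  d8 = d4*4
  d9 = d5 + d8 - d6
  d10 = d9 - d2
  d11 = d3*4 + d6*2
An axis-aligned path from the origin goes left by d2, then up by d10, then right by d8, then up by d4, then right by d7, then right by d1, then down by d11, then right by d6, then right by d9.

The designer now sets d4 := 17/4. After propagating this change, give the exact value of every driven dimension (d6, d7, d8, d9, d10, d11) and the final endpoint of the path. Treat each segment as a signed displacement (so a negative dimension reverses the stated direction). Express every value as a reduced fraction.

Apply edit: d4 := 17/4
  d6 = d2/4 + d5*4 - d1*4 = -633/20
  d7 = d6/2 = -633/40
  d8 = d4*4 = 17
  d9 = d5 + d8 - d6 = 1013/20
  d10 = d9 - d2 = 197/4
  d11 = d3*4 + d6*2 = 47/10
Walk from origin (0, 0):
  seg 1: left by d2 = 7/5 → (-7/5, 0)
  seg 2: up by d10 = 197/4 → (-7/5, 197/4)
  seg 3: right by d8 = 17 → (78/5, 197/4)
  seg 4: up by d4 = 17/4 → (78/5, 107/2)
  seg 5: right by d7 = -633/40 → (-9/40, 107/2)
  seg 6: right by d1 = 10 → (391/40, 107/2)
  seg 7: down by d11 = 47/10 → (391/40, 244/5)
  seg 8: right by d6 = -633/20 → (-175/8, 244/5)
  seg 9: right by d9 = 1013/20 → (1151/40, 244/5)

d6 = -633/20
d7 = -633/40
d8 = 17
d9 = 1013/20
d10 = 197/4
d11 = 47/10
endpoint = (1151/40, 244/5)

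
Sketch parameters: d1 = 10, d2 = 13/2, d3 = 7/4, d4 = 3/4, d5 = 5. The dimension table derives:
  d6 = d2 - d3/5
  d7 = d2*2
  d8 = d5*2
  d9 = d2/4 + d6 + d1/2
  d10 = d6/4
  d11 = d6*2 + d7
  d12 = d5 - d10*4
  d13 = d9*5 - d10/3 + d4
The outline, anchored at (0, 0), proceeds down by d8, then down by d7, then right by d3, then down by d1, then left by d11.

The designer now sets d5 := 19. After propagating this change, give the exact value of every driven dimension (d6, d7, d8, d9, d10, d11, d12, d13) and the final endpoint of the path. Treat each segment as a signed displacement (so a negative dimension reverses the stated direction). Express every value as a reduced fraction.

Apply edit: d5 := 19
  d6 = d2 - d3/5 = 123/20
  d7 = d2*2 = 13
  d8 = d5*2 = 38
  d9 = d2/4 + d6 + d1/2 = 511/40
  d10 = d6/4 = 123/80
  d11 = d6*2 + d7 = 253/10
  d12 = d5 - d10*4 = 257/20
  d13 = d9*5 - d10/3 + d4 = 5129/80
Walk from origin (0, 0):
  seg 1: down by d8 = 38 → (0, -38)
  seg 2: down by d7 = 13 → (0, -51)
  seg 3: right by d3 = 7/4 → (7/4, -51)
  seg 4: down by d1 = 10 → (7/4, -61)
  seg 5: left by d11 = 253/10 → (-471/20, -61)

d6 = 123/20
d7 = 13
d8 = 38
d9 = 511/40
d10 = 123/80
d11 = 253/10
d12 = 257/20
d13 = 5129/80
endpoint = (-471/20, -61)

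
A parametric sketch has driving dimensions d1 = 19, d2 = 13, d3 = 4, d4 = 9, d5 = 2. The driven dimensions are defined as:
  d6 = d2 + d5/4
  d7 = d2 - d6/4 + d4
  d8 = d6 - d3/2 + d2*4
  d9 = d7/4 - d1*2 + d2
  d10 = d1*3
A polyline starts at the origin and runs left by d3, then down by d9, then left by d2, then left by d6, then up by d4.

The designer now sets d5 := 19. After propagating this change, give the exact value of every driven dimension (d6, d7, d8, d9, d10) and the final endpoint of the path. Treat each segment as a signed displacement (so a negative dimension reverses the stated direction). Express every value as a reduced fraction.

d6 = 71/4
d7 = 281/16
d8 = 271/4
d9 = -1319/64
d10 = 57
endpoint = (-139/4, 1895/64)

Apply edit: d5 := 19
  d6 = d2 + d5/4 = 71/4
  d7 = d2 - d6/4 + d4 = 281/16
  d8 = d6 - d3/2 + d2*4 = 271/4
  d9 = d7/4 - d1*2 + d2 = -1319/64
  d10 = d1*3 = 57
Walk from origin (0, 0):
  seg 1: left by d3 = 4 → (-4, 0)
  seg 2: down by d9 = -1319/64 → (-4, 1319/64)
  seg 3: left by d2 = 13 → (-17, 1319/64)
  seg 4: left by d6 = 71/4 → (-139/4, 1319/64)
  seg 5: up by d4 = 9 → (-139/4, 1895/64)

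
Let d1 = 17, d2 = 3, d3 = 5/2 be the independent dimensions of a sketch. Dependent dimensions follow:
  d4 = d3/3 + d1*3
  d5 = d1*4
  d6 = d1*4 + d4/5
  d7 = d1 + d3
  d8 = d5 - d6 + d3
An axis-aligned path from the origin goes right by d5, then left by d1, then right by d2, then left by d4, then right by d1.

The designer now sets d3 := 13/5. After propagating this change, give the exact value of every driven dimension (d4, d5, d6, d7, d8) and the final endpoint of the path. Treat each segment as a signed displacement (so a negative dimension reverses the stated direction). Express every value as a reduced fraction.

Apply edit: d3 := 13/5
  d4 = d3/3 + d1*3 = 778/15
  d5 = d1*4 = 68
  d6 = d1*4 + d4/5 = 5878/75
  d7 = d1 + d3 = 98/5
  d8 = d5 - d6 + d3 = -583/75
Walk from origin (0, 0):
  seg 1: right by d5 = 68 → (68, 0)
  seg 2: left by d1 = 17 → (51, 0)
  seg 3: right by d2 = 3 → (54, 0)
  seg 4: left by d4 = 778/15 → (32/15, 0)
  seg 5: right by d1 = 17 → (287/15, 0)

d4 = 778/15
d5 = 68
d6 = 5878/75
d7 = 98/5
d8 = -583/75
endpoint = (287/15, 0)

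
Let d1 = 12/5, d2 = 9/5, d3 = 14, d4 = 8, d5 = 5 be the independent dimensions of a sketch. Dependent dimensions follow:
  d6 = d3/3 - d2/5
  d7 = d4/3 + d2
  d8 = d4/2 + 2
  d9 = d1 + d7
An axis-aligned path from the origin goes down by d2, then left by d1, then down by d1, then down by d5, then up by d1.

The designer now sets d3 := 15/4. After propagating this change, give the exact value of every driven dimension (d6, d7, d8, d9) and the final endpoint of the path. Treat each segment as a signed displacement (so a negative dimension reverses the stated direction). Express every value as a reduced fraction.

d6 = 89/100
d7 = 67/15
d8 = 6
d9 = 103/15
endpoint = (-12/5, -34/5)

Apply edit: d3 := 15/4
  d6 = d3/3 - d2/5 = 89/100
  d7 = d4/3 + d2 = 67/15
  d8 = d4/2 + 2 = 6
  d9 = d1 + d7 = 103/15
Walk from origin (0, 0):
  seg 1: down by d2 = 9/5 → (0, -9/5)
  seg 2: left by d1 = 12/5 → (-12/5, -9/5)
  seg 3: down by d1 = 12/5 → (-12/5, -21/5)
  seg 4: down by d5 = 5 → (-12/5, -46/5)
  seg 5: up by d1 = 12/5 → (-12/5, -34/5)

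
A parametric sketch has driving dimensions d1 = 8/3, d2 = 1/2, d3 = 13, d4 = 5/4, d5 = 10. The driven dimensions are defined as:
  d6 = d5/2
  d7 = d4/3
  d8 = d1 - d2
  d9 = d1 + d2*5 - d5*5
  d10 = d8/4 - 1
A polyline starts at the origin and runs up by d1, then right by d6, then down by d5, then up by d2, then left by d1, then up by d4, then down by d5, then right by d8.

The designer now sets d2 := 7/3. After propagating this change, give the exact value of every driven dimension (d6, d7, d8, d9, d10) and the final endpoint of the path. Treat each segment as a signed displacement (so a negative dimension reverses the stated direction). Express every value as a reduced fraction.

d6 = 5
d7 = 5/12
d8 = 1/3
d9 = -107/3
d10 = -11/12
endpoint = (8/3, -55/4)

Apply edit: d2 := 7/3
  d6 = d5/2 = 5
  d7 = d4/3 = 5/12
  d8 = d1 - d2 = 1/3
  d9 = d1 + d2*5 - d5*5 = -107/3
  d10 = d8/4 - 1 = -11/12
Walk from origin (0, 0):
  seg 1: up by d1 = 8/3 → (0, 8/3)
  seg 2: right by d6 = 5 → (5, 8/3)
  seg 3: down by d5 = 10 → (5, -22/3)
  seg 4: up by d2 = 7/3 → (5, -5)
  seg 5: left by d1 = 8/3 → (7/3, -5)
  seg 6: up by d4 = 5/4 → (7/3, -15/4)
  seg 7: down by d5 = 10 → (7/3, -55/4)
  seg 8: right by d8 = 1/3 → (8/3, -55/4)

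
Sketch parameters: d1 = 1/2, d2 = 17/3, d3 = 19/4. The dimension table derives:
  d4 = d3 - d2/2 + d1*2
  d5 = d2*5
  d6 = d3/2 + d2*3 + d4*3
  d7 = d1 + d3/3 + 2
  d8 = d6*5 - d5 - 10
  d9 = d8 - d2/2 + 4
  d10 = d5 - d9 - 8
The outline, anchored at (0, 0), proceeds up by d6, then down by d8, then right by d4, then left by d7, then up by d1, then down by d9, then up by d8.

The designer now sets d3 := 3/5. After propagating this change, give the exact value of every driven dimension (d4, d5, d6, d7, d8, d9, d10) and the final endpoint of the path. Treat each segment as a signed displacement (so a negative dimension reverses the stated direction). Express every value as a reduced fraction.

d4 = -37/30
d5 = 85/3
d6 = 68/5
d7 = 27/10
d8 = 89/3
d9 = 185/6
d10 = -21/2
endpoint = (-59/15, -251/15)

Apply edit: d3 := 3/5
  d4 = d3 - d2/2 + d1*2 = -37/30
  d5 = d2*5 = 85/3
  d6 = d3/2 + d2*3 + d4*3 = 68/5
  d7 = d1 + d3/3 + 2 = 27/10
  d8 = d6*5 - d5 - 10 = 89/3
  d9 = d8 - d2/2 + 4 = 185/6
  d10 = d5 - d9 - 8 = -21/2
Walk from origin (0, 0):
  seg 1: up by d6 = 68/5 → (0, 68/5)
  seg 2: down by d8 = 89/3 → (0, -241/15)
  seg 3: right by d4 = -37/30 → (-37/30, -241/15)
  seg 4: left by d7 = 27/10 → (-59/15, -241/15)
  seg 5: up by d1 = 1/2 → (-59/15, -467/30)
  seg 6: down by d9 = 185/6 → (-59/15, -232/5)
  seg 7: up by d8 = 89/3 → (-59/15, -251/15)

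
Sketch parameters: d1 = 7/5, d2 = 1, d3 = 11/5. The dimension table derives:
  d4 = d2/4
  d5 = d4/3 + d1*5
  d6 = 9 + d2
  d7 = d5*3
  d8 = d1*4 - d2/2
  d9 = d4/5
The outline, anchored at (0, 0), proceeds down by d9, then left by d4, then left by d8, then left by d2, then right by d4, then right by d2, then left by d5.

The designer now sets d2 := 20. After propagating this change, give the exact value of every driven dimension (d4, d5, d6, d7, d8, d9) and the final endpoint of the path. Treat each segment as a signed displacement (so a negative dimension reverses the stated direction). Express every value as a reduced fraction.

Apply edit: d2 := 20
  d4 = d2/4 = 5
  d5 = d4/3 + d1*5 = 26/3
  d6 = 9 + d2 = 29
  d7 = d5*3 = 26
  d8 = d1*4 - d2/2 = -22/5
  d9 = d4/5 = 1
Walk from origin (0, 0):
  seg 1: down by d9 = 1 → (0, -1)
  seg 2: left by d4 = 5 → (-5, -1)
  seg 3: left by d8 = -22/5 → (-3/5, -1)
  seg 4: left by d2 = 20 → (-103/5, -1)
  seg 5: right by d4 = 5 → (-78/5, -1)
  seg 6: right by d2 = 20 → (22/5, -1)
  seg 7: left by d5 = 26/3 → (-64/15, -1)

d4 = 5
d5 = 26/3
d6 = 29
d7 = 26
d8 = -22/5
d9 = 1
endpoint = (-64/15, -1)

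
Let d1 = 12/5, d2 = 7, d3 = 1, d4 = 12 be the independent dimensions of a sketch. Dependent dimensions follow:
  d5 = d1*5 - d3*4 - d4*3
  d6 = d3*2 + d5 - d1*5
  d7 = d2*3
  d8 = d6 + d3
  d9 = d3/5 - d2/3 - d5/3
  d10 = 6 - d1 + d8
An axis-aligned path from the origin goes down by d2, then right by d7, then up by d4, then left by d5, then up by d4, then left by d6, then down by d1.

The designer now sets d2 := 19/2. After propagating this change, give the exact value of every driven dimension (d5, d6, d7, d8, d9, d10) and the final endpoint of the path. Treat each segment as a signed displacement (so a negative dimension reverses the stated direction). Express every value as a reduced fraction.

d5 = -28
d6 = -38
d7 = 57/2
d8 = -37
d9 = 191/30
d10 = -167/5
endpoint = (189/2, 121/10)

Apply edit: d2 := 19/2
  d5 = d1*5 - d3*4 - d4*3 = -28
  d6 = d3*2 + d5 - d1*5 = -38
  d7 = d2*3 = 57/2
  d8 = d6 + d3 = -37
  d9 = d3/5 - d2/3 - d5/3 = 191/30
  d10 = 6 - d1 + d8 = -167/5
Walk from origin (0, 0):
  seg 1: down by d2 = 19/2 → (0, -19/2)
  seg 2: right by d7 = 57/2 → (57/2, -19/2)
  seg 3: up by d4 = 12 → (57/2, 5/2)
  seg 4: left by d5 = -28 → (113/2, 5/2)
  seg 5: up by d4 = 12 → (113/2, 29/2)
  seg 6: left by d6 = -38 → (189/2, 29/2)
  seg 7: down by d1 = 12/5 → (189/2, 121/10)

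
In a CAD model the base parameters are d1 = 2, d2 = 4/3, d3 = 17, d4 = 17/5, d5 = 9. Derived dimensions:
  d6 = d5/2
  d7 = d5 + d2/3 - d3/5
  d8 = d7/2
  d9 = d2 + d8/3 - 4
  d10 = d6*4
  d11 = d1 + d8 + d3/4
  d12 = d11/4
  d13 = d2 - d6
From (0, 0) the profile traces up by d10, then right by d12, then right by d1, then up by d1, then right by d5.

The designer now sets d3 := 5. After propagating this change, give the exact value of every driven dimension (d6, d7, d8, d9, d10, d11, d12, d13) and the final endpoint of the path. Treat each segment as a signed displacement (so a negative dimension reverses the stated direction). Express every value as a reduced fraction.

d6 = 9/2
d7 = 76/9
d8 = 38/9
d9 = -34/27
d10 = 18
d11 = 269/36
d12 = 269/144
d13 = -19/6
endpoint = (1853/144, 20)

Apply edit: d3 := 5
  d6 = d5/2 = 9/2
  d7 = d5 + d2/3 - d3/5 = 76/9
  d8 = d7/2 = 38/9
  d9 = d2 + d8/3 - 4 = -34/27
  d10 = d6*4 = 18
  d11 = d1 + d8 + d3/4 = 269/36
  d12 = d11/4 = 269/144
  d13 = d2 - d6 = -19/6
Walk from origin (0, 0):
  seg 1: up by d10 = 18 → (0, 18)
  seg 2: right by d12 = 269/144 → (269/144, 18)
  seg 3: right by d1 = 2 → (557/144, 18)
  seg 4: up by d1 = 2 → (557/144, 20)
  seg 5: right by d5 = 9 → (1853/144, 20)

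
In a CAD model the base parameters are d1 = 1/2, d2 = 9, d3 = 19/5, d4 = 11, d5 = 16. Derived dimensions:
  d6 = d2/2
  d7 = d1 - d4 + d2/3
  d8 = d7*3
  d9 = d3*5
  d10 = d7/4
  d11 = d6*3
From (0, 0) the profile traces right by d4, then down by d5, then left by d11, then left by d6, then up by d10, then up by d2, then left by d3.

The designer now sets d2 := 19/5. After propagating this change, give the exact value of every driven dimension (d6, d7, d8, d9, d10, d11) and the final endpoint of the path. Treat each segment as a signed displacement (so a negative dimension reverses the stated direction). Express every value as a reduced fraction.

d6 = 19/10
d7 = -277/30
d8 = -277/10
d9 = 19
d10 = -277/120
d11 = 57/10
endpoint = (-2/5, -1741/120)

Apply edit: d2 := 19/5
  d6 = d2/2 = 19/10
  d7 = d1 - d4 + d2/3 = -277/30
  d8 = d7*3 = -277/10
  d9 = d3*5 = 19
  d10 = d7/4 = -277/120
  d11 = d6*3 = 57/10
Walk from origin (0, 0):
  seg 1: right by d4 = 11 → (11, 0)
  seg 2: down by d5 = 16 → (11, -16)
  seg 3: left by d11 = 57/10 → (53/10, -16)
  seg 4: left by d6 = 19/10 → (17/5, -16)
  seg 5: up by d10 = -277/120 → (17/5, -2197/120)
  seg 6: up by d2 = 19/5 → (17/5, -1741/120)
  seg 7: left by d3 = 19/5 → (-2/5, -1741/120)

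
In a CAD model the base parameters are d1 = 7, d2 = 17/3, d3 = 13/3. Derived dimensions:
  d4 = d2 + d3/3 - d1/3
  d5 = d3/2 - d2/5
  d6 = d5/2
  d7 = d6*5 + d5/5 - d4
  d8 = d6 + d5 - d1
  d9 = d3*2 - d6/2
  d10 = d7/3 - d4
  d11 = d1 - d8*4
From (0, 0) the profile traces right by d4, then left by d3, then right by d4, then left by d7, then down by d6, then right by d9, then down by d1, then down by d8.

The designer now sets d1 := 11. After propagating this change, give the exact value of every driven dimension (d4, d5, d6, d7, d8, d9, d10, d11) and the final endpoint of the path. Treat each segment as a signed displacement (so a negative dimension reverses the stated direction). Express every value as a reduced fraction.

d4 = 31/9
d5 = 31/30
d6 = 31/60
d7 = -589/900
d8 = -189/20
d9 = 1009/120
d10 = -9889/2700
d11 = 244/5
endpoint = (6971/600, -31/15)

Apply edit: d1 := 11
  d4 = d2 + d3/3 - d1/3 = 31/9
  d5 = d3/2 - d2/5 = 31/30
  d6 = d5/2 = 31/60
  d7 = d6*5 + d5/5 - d4 = -589/900
  d8 = d6 + d5 - d1 = -189/20
  d9 = d3*2 - d6/2 = 1009/120
  d10 = d7/3 - d4 = -9889/2700
  d11 = d1 - d8*4 = 244/5
Walk from origin (0, 0):
  seg 1: right by d4 = 31/9 → (31/9, 0)
  seg 2: left by d3 = 13/3 → (-8/9, 0)
  seg 3: right by d4 = 31/9 → (23/9, 0)
  seg 4: left by d7 = -589/900 → (321/100, 0)
  seg 5: down by d6 = 31/60 → (321/100, -31/60)
  seg 6: right by d9 = 1009/120 → (6971/600, -31/60)
  seg 7: down by d1 = 11 → (6971/600, -691/60)
  seg 8: down by d8 = -189/20 → (6971/600, -31/15)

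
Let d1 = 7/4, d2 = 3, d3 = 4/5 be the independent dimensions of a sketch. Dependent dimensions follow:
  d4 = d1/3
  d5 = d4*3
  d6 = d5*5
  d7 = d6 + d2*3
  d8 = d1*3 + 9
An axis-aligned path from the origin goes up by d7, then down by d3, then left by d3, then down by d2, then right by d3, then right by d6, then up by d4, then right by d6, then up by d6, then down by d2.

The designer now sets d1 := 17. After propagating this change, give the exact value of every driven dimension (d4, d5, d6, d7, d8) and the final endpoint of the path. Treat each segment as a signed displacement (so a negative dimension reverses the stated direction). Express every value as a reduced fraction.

Apply edit: d1 := 17
  d4 = d1/3 = 17/3
  d5 = d4*3 = 17
  d6 = d5*5 = 85
  d7 = d6 + d2*3 = 94
  d8 = d1*3 + 9 = 60
Walk from origin (0, 0):
  seg 1: up by d7 = 94 → (0, 94)
  seg 2: down by d3 = 4/5 → (0, 466/5)
  seg 3: left by d3 = 4/5 → (-4/5, 466/5)
  seg 4: down by d2 = 3 → (-4/5, 451/5)
  seg 5: right by d3 = 4/5 → (0, 451/5)
  seg 6: right by d6 = 85 → (85, 451/5)
  seg 7: up by d4 = 17/3 → (85, 1438/15)
  seg 8: right by d6 = 85 → (170, 1438/15)
  seg 9: up by d6 = 85 → (170, 2713/15)
  seg 10: down by d2 = 3 → (170, 2668/15)

d4 = 17/3
d5 = 17
d6 = 85
d7 = 94
d8 = 60
endpoint = (170, 2668/15)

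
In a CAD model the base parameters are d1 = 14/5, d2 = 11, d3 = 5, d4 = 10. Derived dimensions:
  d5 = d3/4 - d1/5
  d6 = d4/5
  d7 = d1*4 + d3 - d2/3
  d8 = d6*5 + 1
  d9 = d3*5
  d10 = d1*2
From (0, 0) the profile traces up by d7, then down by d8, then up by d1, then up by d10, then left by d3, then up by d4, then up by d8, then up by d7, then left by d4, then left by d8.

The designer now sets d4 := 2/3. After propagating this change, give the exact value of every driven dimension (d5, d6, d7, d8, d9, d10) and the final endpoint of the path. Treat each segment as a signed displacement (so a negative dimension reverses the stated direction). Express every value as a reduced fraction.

Apply edit: d4 := 2/3
  d5 = d3/4 - d1/5 = 69/100
  d6 = d4/5 = 2/15
  d7 = d1*4 + d3 - d2/3 = 188/15
  d8 = d6*5 + 1 = 5/3
  d9 = d3*5 = 25
  d10 = d1*2 = 28/5
Walk from origin (0, 0):
  seg 1: up by d7 = 188/15 → (0, 188/15)
  seg 2: down by d8 = 5/3 → (0, 163/15)
  seg 3: up by d1 = 14/5 → (0, 41/3)
  seg 4: up by d10 = 28/5 → (0, 289/15)
  seg 5: left by d3 = 5 → (-5, 289/15)
  seg 6: up by d4 = 2/3 → (-5, 299/15)
  seg 7: up by d8 = 5/3 → (-5, 108/5)
  seg 8: up by d7 = 188/15 → (-5, 512/15)
  seg 9: left by d4 = 2/3 → (-17/3, 512/15)
  seg 10: left by d8 = 5/3 → (-22/3, 512/15)

d5 = 69/100
d6 = 2/15
d7 = 188/15
d8 = 5/3
d9 = 25
d10 = 28/5
endpoint = (-22/3, 512/15)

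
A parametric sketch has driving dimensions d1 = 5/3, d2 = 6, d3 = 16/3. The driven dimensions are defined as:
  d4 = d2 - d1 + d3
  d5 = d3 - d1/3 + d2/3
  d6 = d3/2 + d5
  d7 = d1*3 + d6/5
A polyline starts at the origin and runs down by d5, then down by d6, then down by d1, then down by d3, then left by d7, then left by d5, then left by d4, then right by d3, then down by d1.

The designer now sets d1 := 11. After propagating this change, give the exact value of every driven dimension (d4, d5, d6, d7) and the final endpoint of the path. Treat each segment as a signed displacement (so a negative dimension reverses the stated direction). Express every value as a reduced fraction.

Apply edit: d1 := 11
  d4 = d2 - d1 + d3 = 1/3
  d5 = d3 - d1/3 + d2/3 = 11/3
  d6 = d3/2 + d5 = 19/3
  d7 = d1*3 + d6/5 = 514/15
Walk from origin (0, 0):
  seg 1: down by d5 = 11/3 → (0, -11/3)
  seg 2: down by d6 = 19/3 → (0, -10)
  seg 3: down by d1 = 11 → (0, -21)
  seg 4: down by d3 = 16/3 → (0, -79/3)
  seg 5: left by d7 = 514/15 → (-514/15, -79/3)
  seg 6: left by d5 = 11/3 → (-569/15, -79/3)
  seg 7: left by d4 = 1/3 → (-574/15, -79/3)
  seg 8: right by d3 = 16/3 → (-494/15, -79/3)
  seg 9: down by d1 = 11 → (-494/15, -112/3)

d4 = 1/3
d5 = 11/3
d6 = 19/3
d7 = 514/15
endpoint = (-494/15, -112/3)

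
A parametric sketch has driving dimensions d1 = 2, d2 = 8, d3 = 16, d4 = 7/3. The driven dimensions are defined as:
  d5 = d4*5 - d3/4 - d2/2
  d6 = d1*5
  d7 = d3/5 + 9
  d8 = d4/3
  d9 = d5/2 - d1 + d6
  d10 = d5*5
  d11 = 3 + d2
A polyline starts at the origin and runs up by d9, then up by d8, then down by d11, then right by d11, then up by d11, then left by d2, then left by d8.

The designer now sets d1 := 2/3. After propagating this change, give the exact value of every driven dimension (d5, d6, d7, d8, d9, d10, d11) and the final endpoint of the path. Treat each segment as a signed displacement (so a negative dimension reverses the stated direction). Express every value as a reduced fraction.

d5 = 11/3
d6 = 10/3
d7 = 61/5
d8 = 7/9
d9 = 9/2
d10 = 55/3
d11 = 11
endpoint = (20/9, 95/18)

Apply edit: d1 := 2/3
  d5 = d4*5 - d3/4 - d2/2 = 11/3
  d6 = d1*5 = 10/3
  d7 = d3/5 + 9 = 61/5
  d8 = d4/3 = 7/9
  d9 = d5/2 - d1 + d6 = 9/2
  d10 = d5*5 = 55/3
  d11 = 3 + d2 = 11
Walk from origin (0, 0):
  seg 1: up by d9 = 9/2 → (0, 9/2)
  seg 2: up by d8 = 7/9 → (0, 95/18)
  seg 3: down by d11 = 11 → (0, -103/18)
  seg 4: right by d11 = 11 → (11, -103/18)
  seg 5: up by d11 = 11 → (11, 95/18)
  seg 6: left by d2 = 8 → (3, 95/18)
  seg 7: left by d8 = 7/9 → (20/9, 95/18)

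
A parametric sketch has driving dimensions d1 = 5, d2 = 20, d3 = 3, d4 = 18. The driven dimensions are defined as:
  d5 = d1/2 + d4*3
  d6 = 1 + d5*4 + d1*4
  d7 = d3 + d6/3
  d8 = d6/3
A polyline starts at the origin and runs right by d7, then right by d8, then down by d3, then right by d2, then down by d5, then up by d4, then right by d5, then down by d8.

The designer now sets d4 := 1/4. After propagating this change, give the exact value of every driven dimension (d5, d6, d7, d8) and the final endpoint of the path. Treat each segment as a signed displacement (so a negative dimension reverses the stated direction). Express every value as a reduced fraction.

d5 = 13/4
d6 = 34
d7 = 43/3
d8 = 34/3
endpoint = (587/12, -52/3)

Apply edit: d4 := 1/4
  d5 = d1/2 + d4*3 = 13/4
  d6 = 1 + d5*4 + d1*4 = 34
  d7 = d3 + d6/3 = 43/3
  d8 = d6/3 = 34/3
Walk from origin (0, 0):
  seg 1: right by d7 = 43/3 → (43/3, 0)
  seg 2: right by d8 = 34/3 → (77/3, 0)
  seg 3: down by d3 = 3 → (77/3, -3)
  seg 4: right by d2 = 20 → (137/3, -3)
  seg 5: down by d5 = 13/4 → (137/3, -25/4)
  seg 6: up by d4 = 1/4 → (137/3, -6)
  seg 7: right by d5 = 13/4 → (587/12, -6)
  seg 8: down by d8 = 34/3 → (587/12, -52/3)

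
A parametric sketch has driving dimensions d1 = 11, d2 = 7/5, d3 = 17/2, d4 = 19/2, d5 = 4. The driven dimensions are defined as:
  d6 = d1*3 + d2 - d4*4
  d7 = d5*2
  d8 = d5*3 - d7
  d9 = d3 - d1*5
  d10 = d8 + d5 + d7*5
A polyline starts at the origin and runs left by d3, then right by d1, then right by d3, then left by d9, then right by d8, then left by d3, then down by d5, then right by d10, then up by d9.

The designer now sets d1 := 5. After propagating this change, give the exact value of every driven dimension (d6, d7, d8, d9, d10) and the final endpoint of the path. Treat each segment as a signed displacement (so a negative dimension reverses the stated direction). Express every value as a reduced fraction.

Apply edit: d1 := 5
  d6 = d1*3 + d2 - d4*4 = -108/5
  d7 = d5*2 = 8
  d8 = d5*3 - d7 = 4
  d9 = d3 - d1*5 = -33/2
  d10 = d8 + d5 + d7*5 = 48
Walk from origin (0, 0):
  seg 1: left by d3 = 17/2 → (-17/2, 0)
  seg 2: right by d1 = 5 → (-7/2, 0)
  seg 3: right by d3 = 17/2 → (5, 0)
  seg 4: left by d9 = -33/2 → (43/2, 0)
  seg 5: right by d8 = 4 → (51/2, 0)
  seg 6: left by d3 = 17/2 → (17, 0)
  seg 7: down by d5 = 4 → (17, -4)
  seg 8: right by d10 = 48 → (65, -4)
  seg 9: up by d9 = -33/2 → (65, -41/2)

d6 = -108/5
d7 = 8
d8 = 4
d9 = -33/2
d10 = 48
endpoint = (65, -41/2)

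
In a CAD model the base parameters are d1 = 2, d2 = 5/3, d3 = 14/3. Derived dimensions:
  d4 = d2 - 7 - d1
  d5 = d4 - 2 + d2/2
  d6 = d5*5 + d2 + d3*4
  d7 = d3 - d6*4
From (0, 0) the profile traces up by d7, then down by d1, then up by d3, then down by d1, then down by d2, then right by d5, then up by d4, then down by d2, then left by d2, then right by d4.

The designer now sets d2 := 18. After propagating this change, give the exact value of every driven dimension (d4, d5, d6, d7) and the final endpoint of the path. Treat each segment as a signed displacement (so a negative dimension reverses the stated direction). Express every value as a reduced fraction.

d4 = 9
d5 = 16
d6 = 350/3
d7 = -462
endpoint = (7, -1465/3)

Apply edit: d2 := 18
  d4 = d2 - 7 - d1 = 9
  d5 = d4 - 2 + d2/2 = 16
  d6 = d5*5 + d2 + d3*4 = 350/3
  d7 = d3 - d6*4 = -462
Walk from origin (0, 0):
  seg 1: up by d7 = -462 → (0, -462)
  seg 2: down by d1 = 2 → (0, -464)
  seg 3: up by d3 = 14/3 → (0, -1378/3)
  seg 4: down by d1 = 2 → (0, -1384/3)
  seg 5: down by d2 = 18 → (0, -1438/3)
  seg 6: right by d5 = 16 → (16, -1438/3)
  seg 7: up by d4 = 9 → (16, -1411/3)
  seg 8: down by d2 = 18 → (16, -1465/3)
  seg 9: left by d2 = 18 → (-2, -1465/3)
  seg 10: right by d4 = 9 → (7, -1465/3)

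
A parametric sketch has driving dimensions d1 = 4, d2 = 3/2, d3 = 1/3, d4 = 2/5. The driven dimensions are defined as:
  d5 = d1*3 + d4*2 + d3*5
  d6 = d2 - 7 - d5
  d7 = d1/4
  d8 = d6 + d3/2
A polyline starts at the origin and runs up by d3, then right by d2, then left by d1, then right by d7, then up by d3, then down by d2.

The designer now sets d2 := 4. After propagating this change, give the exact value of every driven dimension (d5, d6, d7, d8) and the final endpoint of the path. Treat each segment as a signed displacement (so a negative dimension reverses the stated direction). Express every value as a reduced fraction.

Apply edit: d2 := 4
  d5 = d1*3 + d4*2 + d3*5 = 217/15
  d6 = d2 - 7 - d5 = -262/15
  d7 = d1/4 = 1
  d8 = d6 + d3/2 = -173/10
Walk from origin (0, 0):
  seg 1: up by d3 = 1/3 → (0, 1/3)
  seg 2: right by d2 = 4 → (4, 1/3)
  seg 3: left by d1 = 4 → (0, 1/3)
  seg 4: right by d7 = 1 → (1, 1/3)
  seg 5: up by d3 = 1/3 → (1, 2/3)
  seg 6: down by d2 = 4 → (1, -10/3)

d5 = 217/15
d6 = -262/15
d7 = 1
d8 = -173/10
endpoint = (1, -10/3)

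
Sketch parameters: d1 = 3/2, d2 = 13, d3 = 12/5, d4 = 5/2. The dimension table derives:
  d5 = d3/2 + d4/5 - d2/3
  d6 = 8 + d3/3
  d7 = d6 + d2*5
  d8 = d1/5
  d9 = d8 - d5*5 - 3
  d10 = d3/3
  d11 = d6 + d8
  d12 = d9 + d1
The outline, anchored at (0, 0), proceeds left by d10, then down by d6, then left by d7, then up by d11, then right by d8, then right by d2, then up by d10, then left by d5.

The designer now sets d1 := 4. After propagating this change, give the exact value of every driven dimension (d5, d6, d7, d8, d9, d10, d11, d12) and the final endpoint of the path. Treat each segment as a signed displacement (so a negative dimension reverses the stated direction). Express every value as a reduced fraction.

Apply edit: d1 := 4
  d5 = d3/2 + d4/5 - d2/3 = -79/30
  d6 = 8 + d3/3 = 44/5
  d7 = d6 + d2*5 = 369/5
  d8 = d1/5 = 4/5
  d9 = d8 - d5*5 - 3 = 329/30
  d10 = d3/3 = 4/5
  d11 = d6 + d8 = 48/5
  d12 = d9 + d1 = 449/30
Walk from origin (0, 0):
  seg 1: left by d10 = 4/5 → (-4/5, 0)
  seg 2: down by d6 = 44/5 → (-4/5, -44/5)
  seg 3: left by d7 = 369/5 → (-373/5, -44/5)
  seg 4: up by d11 = 48/5 → (-373/5, 4/5)
  seg 5: right by d8 = 4/5 → (-369/5, 4/5)
  seg 6: right by d2 = 13 → (-304/5, 4/5)
  seg 7: up by d10 = 4/5 → (-304/5, 8/5)
  seg 8: left by d5 = -79/30 → (-349/6, 8/5)

d5 = -79/30
d6 = 44/5
d7 = 369/5
d8 = 4/5
d9 = 329/30
d10 = 4/5
d11 = 48/5
d12 = 449/30
endpoint = (-349/6, 8/5)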